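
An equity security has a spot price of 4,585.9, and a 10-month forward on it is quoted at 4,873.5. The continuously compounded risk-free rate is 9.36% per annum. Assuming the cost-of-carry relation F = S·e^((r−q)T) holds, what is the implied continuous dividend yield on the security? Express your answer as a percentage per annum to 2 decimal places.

2.06%

From F = S·e^((r−q)T): (r − q) = ln(F/S)/T
ln(4873.5/4585.9) = ln(1.062714) = 0.060826
(r − q) = 0.060826 / (10/12) = 0.072991
q = r − ln(F/S)/T = 0.0936 − 0.072991 = 0.020609
q = 2.06%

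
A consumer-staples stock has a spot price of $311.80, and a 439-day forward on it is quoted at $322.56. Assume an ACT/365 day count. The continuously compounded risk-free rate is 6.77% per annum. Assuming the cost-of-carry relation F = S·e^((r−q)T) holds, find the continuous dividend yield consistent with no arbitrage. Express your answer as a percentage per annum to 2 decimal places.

3.95%

From F = S·e^((r−q)T): (r − q) = ln(F/S)/T
ln(322.56/311.80) = ln(1.034509) = 0.033927
(r − q) = 0.033927 / (439/365) = 0.028208
q = r − ln(F/S)/T = 0.0677 − 0.028208 = 0.039492
q = 3.95%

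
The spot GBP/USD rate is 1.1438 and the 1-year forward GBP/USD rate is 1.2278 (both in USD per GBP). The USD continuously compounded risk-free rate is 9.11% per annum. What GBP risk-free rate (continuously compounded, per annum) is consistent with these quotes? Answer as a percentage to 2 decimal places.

2.02%

F = S·e^((r_USD − r_GBP)T) ⇒ r_GBP = r_USD − ln(F/S)/T
ln(1.2278/1.1438) = 0.070868; /(1) = 0.070868
r_GBP = 0.0911 − 0.070868 = 0.020232
r_GBP = 2.02%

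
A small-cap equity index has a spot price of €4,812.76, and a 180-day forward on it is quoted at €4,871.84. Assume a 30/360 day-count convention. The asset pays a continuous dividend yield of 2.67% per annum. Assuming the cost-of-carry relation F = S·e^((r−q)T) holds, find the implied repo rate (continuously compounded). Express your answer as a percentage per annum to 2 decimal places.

From F = S·e^((r−q)T): (r − q) = ln(F/S)/T
ln(4871.84/4812.76) = ln(1.012276) = 0.012201
(r − q) = 0.012201 / (180/360) = 0.024402
r = ln(F/S)/T + q = 0.024402 + 0.0267 = 0.051102
r = 5.11%

5.11%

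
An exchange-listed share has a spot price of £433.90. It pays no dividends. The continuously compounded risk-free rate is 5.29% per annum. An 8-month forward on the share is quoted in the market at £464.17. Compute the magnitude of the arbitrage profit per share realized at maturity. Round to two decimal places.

Fair forward: F* = S·e^(carry·T), with carry = r = 0.0529
F* = 433.90 · e^(0.0529 × 8/12) = 433.90 · e^0.035267 = 433.90 × 1.035896 = £449.4753
Market £464.17 > fair £449.4753: forward overpriced → cash-and-carry (buy spot, short the forward).
At maturity, profit = |F_mkt − F*| = |464.17 − 449.4753| = £14.69 per share

£14.69 per share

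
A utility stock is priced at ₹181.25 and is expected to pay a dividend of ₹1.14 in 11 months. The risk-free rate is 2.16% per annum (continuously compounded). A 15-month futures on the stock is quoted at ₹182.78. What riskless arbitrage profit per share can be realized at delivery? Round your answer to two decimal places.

PV(dividends) I = 1.14·e^(−0.0216·11/12) = 1.1176
Fair futures F* = (S − I)·e^(rT) = (181.25 − 1.1176)·e^0.027000 = 180.1324 × 1.027368 = 185.0623
Market ₹182.78 < fair 185.0623: forward underpriced → reverse cash-and-carry (short the stock, invest proceeds at r, pay the dividends, go long the forward).
Profit at T = |F_mkt − F*| = |182.78 − 185.0623| = ₹2.28 per share

₹2.28 per share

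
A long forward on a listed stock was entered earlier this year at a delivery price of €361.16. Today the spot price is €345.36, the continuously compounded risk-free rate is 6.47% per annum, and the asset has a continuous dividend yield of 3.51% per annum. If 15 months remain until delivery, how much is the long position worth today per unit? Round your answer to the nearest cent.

Current fair forward for the remaining 15 months: F = S·e^((r − q)·T), (r − q) = 0.0647 − 0.0351 = 0.0296
F = 345.36 · e^(0.0296 × 15/12) = 345.36 × 1.037693 = 358.3777
Value of long forward = (F − K)·e^(−rT) = (358.3777 − 361.16) · e^(−0.0647·15/12)
= -2.7823 × 0.922309 = -2.57

-€2.57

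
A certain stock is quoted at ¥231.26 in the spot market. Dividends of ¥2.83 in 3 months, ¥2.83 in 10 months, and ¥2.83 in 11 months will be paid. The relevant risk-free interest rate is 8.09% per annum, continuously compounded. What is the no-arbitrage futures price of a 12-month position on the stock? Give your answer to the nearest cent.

¥242.02

PV(dividends) I = 2.83·e^(−0.0809·3/12) + 2.83·e^(−0.0809·10/12) + 2.83·e^(−0.0809·11/12)
I = 2.7733 + 2.6455 + 2.6277 = 8.0465
F = (S − I)·e^(rT) = (231.26 − 8.0465) · e^(0.0809·12/12)
= 223.2135 · e^0.080900 = 223.2135 × 1.084262 = ¥242.02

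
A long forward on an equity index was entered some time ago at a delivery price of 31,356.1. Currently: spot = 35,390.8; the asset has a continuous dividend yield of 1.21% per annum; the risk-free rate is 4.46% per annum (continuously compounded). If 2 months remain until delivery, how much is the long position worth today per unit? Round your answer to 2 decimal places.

Current fair forward for the remaining 2 months: F = S·e^((r − q)·T), (r − q) = 0.0446 − 0.0121 = 0.0325
F = 35390.8 · e^(0.0325 × 2/12) = 35390.8 × 1.00543136 = 35583.0202
Value of long forward = (F − K)·e^(−rT) = (35583.0202 − 31356.1) · e^(−0.0446·2/12)
= 4226.9202 × 0.99259423 = 4195.62

4195.62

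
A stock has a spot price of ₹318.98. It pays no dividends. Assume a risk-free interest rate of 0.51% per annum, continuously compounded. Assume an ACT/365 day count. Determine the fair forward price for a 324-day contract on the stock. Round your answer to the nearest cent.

F = S·e^(rT) = 318.98 · e^(0.0051 × 324/365)
= 318.98 · e^0.004527 = 318.98 × 1.004537
F = ₹320.43

₹320.43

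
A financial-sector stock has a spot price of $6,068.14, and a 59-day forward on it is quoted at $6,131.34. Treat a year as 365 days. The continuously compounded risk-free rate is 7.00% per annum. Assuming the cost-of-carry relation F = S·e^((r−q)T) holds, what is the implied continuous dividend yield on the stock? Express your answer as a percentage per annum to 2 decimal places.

0.59%

From F = S·e^((r−q)T): (r − q) = ln(F/S)/T
ln(6131.34/6068.14) = ln(1.010415) = 0.010361
(r − q) = 0.010361 / (59/365) = 0.064098
q = r − ln(F/S)/T = 0.0700 − 0.064098 = 0.005902
q = 0.59%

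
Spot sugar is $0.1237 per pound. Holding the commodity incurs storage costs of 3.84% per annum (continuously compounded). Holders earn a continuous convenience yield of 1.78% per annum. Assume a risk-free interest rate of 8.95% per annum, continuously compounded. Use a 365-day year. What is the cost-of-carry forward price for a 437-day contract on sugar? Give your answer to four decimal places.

$0.1411 per pound

Net carry = r + u − y = 0.0895 + 0.0384 − 0.0178 = 0.1101
F = S·e^((r+u−y)T) = 0.1237 · e^(0.1101 × 437/365) = 0.1237 · e^0.131818
= 0.1237 × 1.140901 = $0.1411 per pound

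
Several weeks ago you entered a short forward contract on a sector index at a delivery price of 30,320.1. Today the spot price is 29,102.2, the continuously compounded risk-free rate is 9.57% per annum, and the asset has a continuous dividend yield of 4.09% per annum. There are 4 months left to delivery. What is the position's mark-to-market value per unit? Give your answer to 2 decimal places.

660.02

Current fair forward for the remaining 4 months: F = S·e^((r − q)·T), (r − q) = 0.0957 − 0.0409 = 0.0548
F = 29102.2 · e^(0.0548 × 4/12) = 29102.2 × 1.01843452 = 29638.6851
Value of long forward = (F − K)·e^(−rT) = (29638.6851 − 30320.1) · e^(−0.0957·4/12)
= -681.4149 × 0.96860344 = -660.02
Short position value = −(long value) = 660.02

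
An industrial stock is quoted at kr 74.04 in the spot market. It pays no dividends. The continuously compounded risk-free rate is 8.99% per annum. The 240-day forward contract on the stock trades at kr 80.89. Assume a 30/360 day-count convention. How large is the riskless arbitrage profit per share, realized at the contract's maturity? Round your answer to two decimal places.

kr 2.28 per share

Fair forward: F* = S·e^(carry·T), with carry = r = 0.0899
F* = 74.04 · e^(0.0899 × 240/360) = 74.04 · e^0.059933 = 74.04 × 1.061765 = kr 78.6131
Market kr 80.89 > fair kr 78.6131: forward overpriced → cash-and-carry (buy spot, short the forward).
At maturity, profit = |F_mkt − F*| = |80.89 − 78.6131| = kr 2.28 per share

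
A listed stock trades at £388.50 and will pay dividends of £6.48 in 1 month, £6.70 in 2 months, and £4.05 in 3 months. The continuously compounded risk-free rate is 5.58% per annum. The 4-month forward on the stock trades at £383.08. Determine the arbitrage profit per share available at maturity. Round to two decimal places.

£4.69 per share

PV(dividends) I = 6.48·e^(−0.0558·1/12) + 6.70·e^(−0.0558·2/12) + 4.05·e^(−0.0558·3/12) = 17.0818
Fair forward F* = (S − I)·e^(rT) = (388.50 − 17.0818)·e^0.018600 = 371.4182 × 1.018774 = 378.3912
Market £383.08 > fair 378.3912: forward overpriced → cash-and-carry (borrow at r, buy the stock and collect the dividends, short the forward).
Profit at T = |F_mkt − F*| = |383.08 − 378.3912| = £4.69 per share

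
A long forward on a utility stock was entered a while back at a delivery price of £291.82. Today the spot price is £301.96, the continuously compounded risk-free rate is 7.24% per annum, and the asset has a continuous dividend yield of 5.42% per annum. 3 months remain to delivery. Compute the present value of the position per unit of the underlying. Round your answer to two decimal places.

Current fair forward for the remaining 3 months: F = S·e^((r − q)·T), (r − q) = 0.0724 − 0.0542 = 0.0182
F = 301.96 · e^(0.0182 × 3/12) = 301.96 × 1.004560 = 303.3369
Value of long forward = (F − K)·e^(−rT) = (303.3369 − 291.82) · e^(−0.0724·3/12)
= 11.5169 × 0.982063 = 11.31

£11.31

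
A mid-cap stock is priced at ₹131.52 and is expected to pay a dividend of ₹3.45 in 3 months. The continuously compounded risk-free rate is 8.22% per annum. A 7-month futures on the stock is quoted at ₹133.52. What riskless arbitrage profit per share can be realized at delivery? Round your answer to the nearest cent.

₹0.91 per share

PV(dividends) I = 3.45·e^(−0.0822·3/12) = 3.3798
Fair futures F* = (S − I)·e^(rT) = (131.52 − 3.3798)·e^0.047950 = 128.1402 × 1.049118 = 134.4342
Market ₹133.52 < fair 134.4342: forward underpriced → reverse cash-and-carry (short the stock, invest proceeds at r, pay the dividends, go long the forward).
Profit at T = |F_mkt − F*| = |133.52 − 134.4342| = ₹0.91 per share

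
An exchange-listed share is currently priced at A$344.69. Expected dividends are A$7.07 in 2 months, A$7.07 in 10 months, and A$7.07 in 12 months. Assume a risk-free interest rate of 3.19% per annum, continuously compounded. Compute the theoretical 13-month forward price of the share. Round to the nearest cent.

PV(dividends) I = 7.07·e^(−0.0319·2/12) + 7.07·e^(−0.0319·10/12) + 7.07·e^(−0.0319·12/12)
I = 7.0325 + 6.8845 + 6.8480 = 20.7650
F = (S − I)·e^(rT) = (344.69 − 20.7650) · e^(0.0319·13/12)
= 323.9250 · e^0.034558 = 323.9250 × 1.035162 = A$335.31

A$335.31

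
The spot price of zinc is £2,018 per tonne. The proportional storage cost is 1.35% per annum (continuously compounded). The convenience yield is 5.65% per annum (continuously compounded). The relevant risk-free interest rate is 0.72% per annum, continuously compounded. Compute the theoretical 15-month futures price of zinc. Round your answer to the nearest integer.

Net carry = r + u − y = 0.0072 + 0.0135 − 0.0565 = -0.0358
F = S·e^((r+u−y)T) = 2018 · e^(-0.0358 × 15/12) = 2018 · e^-0.044750
= 2018 × 0.956237 = £1,930 per tonne

£1,930 per tonne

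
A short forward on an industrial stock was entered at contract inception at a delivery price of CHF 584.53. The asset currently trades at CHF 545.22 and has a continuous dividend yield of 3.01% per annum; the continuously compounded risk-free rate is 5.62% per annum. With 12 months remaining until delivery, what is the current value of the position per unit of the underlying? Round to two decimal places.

CHF 23.53

Current fair forward for the remaining 12 months: F = S·e^((r − q)·T), (r − q) = 0.0562 − 0.0301 = 0.0261
F = 545.22 · e^(0.0261 × 12/12) = 545.22 × 1.026444 = 559.6378
Value of long forward = (F − K)·e^(−rT) = (559.6378 − 584.53) · e^(−0.0562·12/12)
= -24.8922 × 0.945350 = -23.53
Short position value = −(long value) = CHF 23.53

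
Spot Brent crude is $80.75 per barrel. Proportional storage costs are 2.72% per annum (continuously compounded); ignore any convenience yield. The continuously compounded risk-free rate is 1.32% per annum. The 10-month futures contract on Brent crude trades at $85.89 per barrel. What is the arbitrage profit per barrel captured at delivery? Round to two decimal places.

$2.38 per barrel

Fair futures: F* = S·e^(carry·T), with carry = (r + u) = 0.0132 + 0.0272 = 0.0404
F* = 80.75 · e^(0.0404 × 10/12) = 80.75 · e^0.033667 = 80.75 × 1.034240 = $83.5149
Market $85.89 > fair $83.5149: forward overpriced → cash-and-carry (buy spot, short the forward).
At maturity, profit = |F_mkt − F*| = |85.89 − 83.5149| = $2.38 per barrel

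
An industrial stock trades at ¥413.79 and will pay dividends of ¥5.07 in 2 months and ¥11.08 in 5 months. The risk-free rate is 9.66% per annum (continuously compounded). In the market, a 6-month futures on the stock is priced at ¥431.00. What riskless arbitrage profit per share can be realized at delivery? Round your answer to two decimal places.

¥13.14 per share

PV(dividends) I = 5.07·e^(−0.0966·2/12) + 11.08·e^(−0.0966·5/12) = 15.6319
Fair futures F* = (S − I)·e^(rT) = (413.79 − 15.6319)·e^0.048300 = 398.1581 × 1.049485 = 417.8610
Market ¥431.00 > fair 417.8610: forward overpriced → cash-and-carry (borrow at r, buy the stock and collect the dividends, short the forward).
Profit at T = |F_mkt − F*| = |431.00 − 417.8610| = ¥13.14 per share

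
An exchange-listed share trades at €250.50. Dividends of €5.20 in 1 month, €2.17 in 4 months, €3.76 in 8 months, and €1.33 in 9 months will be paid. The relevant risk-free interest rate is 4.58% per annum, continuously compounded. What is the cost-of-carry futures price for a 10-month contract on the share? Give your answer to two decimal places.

PV(dividends) I = 5.20·e^(−0.0458·1/12) + 2.17·e^(−0.0458·4/12) + 3.76·e^(−0.0458·8/12) + 1.33·e^(−0.0458·9/12)
I = 5.1802 + 2.1371 + 3.6469 + 1.2851 = 12.2493
F = (S − I)·e^(rT) = (250.50 − 12.2493) · e^(0.0458·10/12)
= 238.2507 · e^0.038167 = 238.2507 × 1.038905 = €247.52

€247.52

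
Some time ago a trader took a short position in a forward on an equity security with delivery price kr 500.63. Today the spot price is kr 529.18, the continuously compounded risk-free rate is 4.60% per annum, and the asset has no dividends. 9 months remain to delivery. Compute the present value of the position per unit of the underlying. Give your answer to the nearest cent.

-kr 45.53

Current fair forward for the remaining 9 months: F = S·e^(r·T), r = 0.0460
F = 529.18 · e^(0.0460 × 9/12) = 529.18 × 1.035102 = 547.7553
Value of long forward = (F − K)·e^(−rT) = (547.7553 − 500.63) · e^(−0.0460·9/12)
= 47.1253 × 0.966088 = 45.53
Short position value = −(long value) = -kr 45.53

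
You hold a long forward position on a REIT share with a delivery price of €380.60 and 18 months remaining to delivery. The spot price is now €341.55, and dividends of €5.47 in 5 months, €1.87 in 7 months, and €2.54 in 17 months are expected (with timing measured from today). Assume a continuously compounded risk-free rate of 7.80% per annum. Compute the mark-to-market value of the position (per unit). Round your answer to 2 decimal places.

PV(remaining dividends) I = 5.47·e^(−0.0780·5/12) + 1.87·e^(−0.0780·7/12) + 2.54·e^(−0.0780·17/12) = 9.3562
Current forward F = (S − I)·e^(rT) = (341.55 − 9.3562)·e^(0.0780·18/12) = 332.1938 × 1.124119 = 373.4254
Value (long) = (F − K)·e^(−rT) = (373.4254 − 380.60) × 0.889585 = -6.3824
Value = -€6.38

-€6.38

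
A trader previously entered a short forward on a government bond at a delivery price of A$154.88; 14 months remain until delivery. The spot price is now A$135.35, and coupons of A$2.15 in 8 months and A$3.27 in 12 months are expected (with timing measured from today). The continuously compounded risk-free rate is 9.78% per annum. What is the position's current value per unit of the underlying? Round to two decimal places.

A$7.81

PV(remaining coupons) I = 2.15·e^(−0.0978·8/12) + 3.27·e^(−0.0978·12/12) = 4.9796
Current forward F = (S − I)·e^(rT) = (135.35 − 4.9796)·e^(0.0978·14/12) = 130.3704 × 1.120864 = 146.1275
Value (long) = (F − K)·e^(−rT) = (146.1275 − 154.88) × 0.892169 = -7.8087
Short position value = −(long value) = A$7.81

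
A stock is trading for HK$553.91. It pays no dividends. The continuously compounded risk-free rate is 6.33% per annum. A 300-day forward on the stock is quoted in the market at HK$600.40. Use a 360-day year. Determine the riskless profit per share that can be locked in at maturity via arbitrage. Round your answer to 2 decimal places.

Fair forward: F* = S·e^(carry·T), with carry = r = 0.0633
F* = 553.91 · e^(0.0633 × 300/360) = 553.91 · e^0.052750 = 553.91 × 1.054166 = HK$583.9131
Market HK$600.40 > fair HK$583.9131: forward overpriced → cash-and-carry (buy spot, short the forward).
At maturity, profit = |F_mkt − F*| = |600.40 − 583.9131| = HK$16.49 per share

HK$16.49 per share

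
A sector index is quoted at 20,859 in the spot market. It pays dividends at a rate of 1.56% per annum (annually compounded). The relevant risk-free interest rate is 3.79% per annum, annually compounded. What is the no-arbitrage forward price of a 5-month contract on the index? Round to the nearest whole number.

F = S · (1+r)^T / (1+q)^T
= 20859 × 1.015621 / 1.006471 = 20859 × 1.009091
F = 21,049

21,049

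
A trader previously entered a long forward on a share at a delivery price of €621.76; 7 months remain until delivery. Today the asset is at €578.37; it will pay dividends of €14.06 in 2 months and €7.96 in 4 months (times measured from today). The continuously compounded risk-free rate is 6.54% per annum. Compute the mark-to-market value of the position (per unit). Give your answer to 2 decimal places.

PV(remaining dividends) I = 14.06·e^(−0.0654·2/12) + 7.96·e^(−0.0654·4/12) = 21.6959
Current forward F = (S − I)·e^(rT) = (578.37 − 21.6959)·e^(0.0654·7/12) = 556.6741 × 1.038887 = 578.3215
Value (long) = (F − K)·e^(−rT) = (578.3215 − 621.76) × 0.962569 = -41.8126
Value = -€41.81

-€41.81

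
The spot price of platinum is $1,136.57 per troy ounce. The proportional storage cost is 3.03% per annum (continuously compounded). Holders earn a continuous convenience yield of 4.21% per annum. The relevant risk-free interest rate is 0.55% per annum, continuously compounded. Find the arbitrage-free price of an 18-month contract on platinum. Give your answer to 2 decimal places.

$1,125.88 per troy ounce

Net carry = r + u − y = 0.0055 + 0.0303 − 0.0421 = -0.0063
F = S·e^((r+u−y)T) = 1136.57 · e^(-0.0063 × 18/12) = 1136.57 · e^-0.00945000
= 1136.57 × 0.99059451 = $1,125.88 per troy ounce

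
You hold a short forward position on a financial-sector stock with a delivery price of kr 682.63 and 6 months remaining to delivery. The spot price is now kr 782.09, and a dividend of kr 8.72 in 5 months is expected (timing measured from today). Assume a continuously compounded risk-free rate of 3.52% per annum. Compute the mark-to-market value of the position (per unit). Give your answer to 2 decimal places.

PV(remaining dividends) I = 8.72·e^(−0.0352·5/12) = 8.5930
Current forward F = (S − I)·e^(rT) = (782.09 − 8.5930)·e^(0.0352·6/12) = 773.4970 × 1.017756 = 787.2312
Value (long) = (F − K)·e^(−rT) = (787.2312 − 682.63) × 0.982554 = 102.7763
Short position value = −(long value) = -kr 102.78

-kr 102.78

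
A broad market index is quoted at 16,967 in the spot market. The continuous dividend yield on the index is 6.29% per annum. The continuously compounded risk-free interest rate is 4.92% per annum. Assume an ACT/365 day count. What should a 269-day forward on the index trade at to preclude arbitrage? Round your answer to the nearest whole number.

F = S·e^((r − q)T) = 16967 · e^((0.0492 − 0.0629) × 269/365)
= 16967 · e^-0.010097 = 16967 × 0.989954
F = 16,797

16,797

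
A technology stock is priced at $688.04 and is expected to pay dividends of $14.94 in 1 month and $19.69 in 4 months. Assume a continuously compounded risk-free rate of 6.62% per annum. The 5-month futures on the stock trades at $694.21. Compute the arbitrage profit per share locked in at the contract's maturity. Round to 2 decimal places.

PV(dividends) I = 14.94·e^(−0.0662·1/12) + 19.69·e^(−0.0662·4/12) = 34.1181
Fair futures F* = (S − I)·e^(rT) = (688.04 − 34.1181)·e^0.027583 = 653.9219 × 1.027967 = 672.2101
Market $694.21 > fair 672.2101: forward overpriced → cash-and-carry (borrow at r, buy the stock and collect the dividends, short the forward).
Profit at T = |F_mkt − F*| = |694.21 − 672.2101| = $22.00 per share

$22.00 per share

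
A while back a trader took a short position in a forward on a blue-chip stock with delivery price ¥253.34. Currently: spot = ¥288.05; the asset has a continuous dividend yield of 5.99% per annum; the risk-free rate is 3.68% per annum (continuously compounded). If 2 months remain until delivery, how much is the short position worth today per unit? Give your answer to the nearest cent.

-¥33.40

Current fair forward for the remaining 2 months: F = S·e^((r − q)·T), (r − q) = 0.0368 − 0.0599 = -0.0231
F = 288.05 · e^(-0.0231 × 2/12) = 288.05 × 0.996157 = 286.9430
Value of long forward = (F − K)·e^(−rT) = (286.9430 − 253.34) · e^(−0.0368·2/12)
= 33.6030 × 0.993885 = 33.40
Short position value = −(long value) = -¥33.40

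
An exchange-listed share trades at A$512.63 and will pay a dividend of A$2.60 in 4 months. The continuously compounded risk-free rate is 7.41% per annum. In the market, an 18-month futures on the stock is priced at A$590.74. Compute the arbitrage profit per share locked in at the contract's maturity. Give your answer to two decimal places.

A$20.68 per share

PV(dividends) I = 2.60·e^(−0.0741·4/12) = 2.5366
Fair futures F* = (S − I)·e^(rT) = (512.63 − 2.5366)·e^0.111150 = 510.0934 × 1.117563 = 570.0615
Market A$590.74 > fair 570.0615: forward overpriced → cash-and-carry (borrow at r, buy the stock and collect the dividends, short the forward).
Profit at T = |F_mkt − F*| = |590.74 − 570.0615| = A$20.68 per share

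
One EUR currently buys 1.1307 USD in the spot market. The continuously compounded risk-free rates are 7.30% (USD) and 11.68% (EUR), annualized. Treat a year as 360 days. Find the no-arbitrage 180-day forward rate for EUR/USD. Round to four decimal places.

F = S·e^((r_USD − r_EUR)T) = 1.1307 · e^((0.0730 − 0.1168) × 180/360)
= 1.1307 · e^-0.021900 = 1.1307 × 0.978338
F = 1.1062 USD per EUR

1.1062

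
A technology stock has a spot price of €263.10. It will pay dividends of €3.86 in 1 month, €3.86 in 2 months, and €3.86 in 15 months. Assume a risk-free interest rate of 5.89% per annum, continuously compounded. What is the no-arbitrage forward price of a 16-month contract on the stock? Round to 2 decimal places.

€272.43

PV(dividends) I = 3.86·e^(−0.0589·1/12) + 3.86·e^(−0.0589·2/12) + 3.86·e^(−0.0589·15/12)
I = 3.8411 + 3.8223 + 3.5860 = 11.2494
F = (S − I)·e^(rT) = (263.10 − 11.2494) · e^(0.0589·16/12)
= 251.8506 · e^0.078533 = 251.8506 × 1.081699 = €272.43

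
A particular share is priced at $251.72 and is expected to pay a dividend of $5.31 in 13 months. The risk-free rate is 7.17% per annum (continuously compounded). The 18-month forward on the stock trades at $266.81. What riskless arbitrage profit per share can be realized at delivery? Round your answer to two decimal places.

PV(dividends) I = 5.31·e^(−0.0717·13/12) = 4.9132
Fair forward F* = (S − I)·e^(rT) = (251.72 − 4.9132)·e^0.107550 = 246.8068 × 1.113547 = 274.8310
Market $266.81 < fair 274.8310: forward underpriced → reverse cash-and-carry (short the stock, invest proceeds at r, pay the dividends, go long the forward).
Profit at T = |F_mkt − F*| = |266.81 − 274.8310| = $8.02 per share

$8.02 per share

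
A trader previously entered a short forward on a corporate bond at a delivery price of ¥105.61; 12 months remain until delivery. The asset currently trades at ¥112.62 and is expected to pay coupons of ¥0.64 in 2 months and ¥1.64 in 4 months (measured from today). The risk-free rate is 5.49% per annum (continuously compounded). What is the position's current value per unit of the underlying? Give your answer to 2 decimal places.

-¥10.41

PV(remaining coupons) I = 0.64·e^(−0.0549·2/12) + 1.64·e^(−0.0549·4/12) = 2.2444
Current forward F = (S − I)·e^(rT) = (112.62 − 2.2444)·e^(0.0549·12/12) = 110.3756 × 1.056435 = 116.6046
Value (long) = (F − K)·e^(−rT) = (116.6046 − 105.61) × 0.946580 = 10.4073
Short position value = −(long value) = -¥10.41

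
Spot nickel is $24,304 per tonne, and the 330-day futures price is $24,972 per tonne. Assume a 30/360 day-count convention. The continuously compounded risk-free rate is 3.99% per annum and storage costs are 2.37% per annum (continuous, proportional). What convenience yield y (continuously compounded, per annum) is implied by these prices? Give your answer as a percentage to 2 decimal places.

F = S·e^((r+u−y)T) ⇒ (r+u−y) = ln(F/S)/T
ln(24972/24304) = 0.027114; /T ⇒ 0.029579
y = r + u − ln(F/S)/T = 0.0399 + 0.0237 − 0.029579 = 0.034021
y = 3.40%

3.40%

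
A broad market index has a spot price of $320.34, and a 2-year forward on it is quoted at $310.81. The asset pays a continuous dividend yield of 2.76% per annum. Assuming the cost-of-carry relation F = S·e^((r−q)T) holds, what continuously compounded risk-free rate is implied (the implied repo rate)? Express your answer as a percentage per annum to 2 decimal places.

From F = S·e^((r−q)T): (r − q) = ln(F/S)/T
ln(310.81/320.34) = ln(0.970250) = -0.030202
(r − q) = -0.030202 / (2) = -0.015101
r = ln(F/S)/T + q = -0.015101 + 0.0276 = 0.012499
r = 1.25%

1.25%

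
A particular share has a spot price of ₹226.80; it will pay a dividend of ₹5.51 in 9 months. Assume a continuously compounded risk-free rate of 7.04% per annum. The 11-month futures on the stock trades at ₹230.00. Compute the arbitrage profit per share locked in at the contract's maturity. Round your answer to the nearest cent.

₹6.34 per share

PV(dividends) I = 5.51·e^(−0.0704·9/12) = 5.2266
Fair futures F* = (S − I)·e^(rT) = (226.80 − 5.2266)·e^0.064533 = 221.5734 × 1.066661 = 236.3437
Market ₹230.00 < fair 236.3437: forward underpriced → reverse cash-and-carry (short the stock, invest proceeds at r, pay the dividends, go long the forward).
Profit at T = |F_mkt − F*| = |230.00 − 236.3437| = ₹6.34 per share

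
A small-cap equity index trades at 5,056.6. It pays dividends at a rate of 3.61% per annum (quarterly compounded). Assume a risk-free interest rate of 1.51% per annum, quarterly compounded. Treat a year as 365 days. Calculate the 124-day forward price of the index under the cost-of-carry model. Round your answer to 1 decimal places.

F = S · (1+r/4)^(4T) / (1+q/4)^(4T)
= 5056.6 × 1.005133 / 1.012284 = 5056.6 × 0.992936
F = 5,020.9

5,020.9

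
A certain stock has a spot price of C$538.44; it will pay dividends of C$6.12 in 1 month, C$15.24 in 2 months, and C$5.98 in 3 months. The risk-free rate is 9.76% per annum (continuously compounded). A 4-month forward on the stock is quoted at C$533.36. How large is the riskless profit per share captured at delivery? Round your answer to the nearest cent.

C$4.90 per share

PV(dividends) I = 6.12·e^(−0.0976·1/12) + 15.24·e^(−0.0976·2/12) + 5.98·e^(−0.0976·3/12) = 26.9004
Fair forward F* = (S − I)·e^(rT) = (538.44 − 26.9004)·e^0.032533 = 511.5396 × 1.033068 = 528.4552
Market C$533.36 > fair 528.4552: forward overpriced → cash-and-carry (borrow at r, buy the stock and collect the dividends, short the forward).
Profit at T = |F_mkt − F*| = |533.36 − 528.4552| = C$4.90 per share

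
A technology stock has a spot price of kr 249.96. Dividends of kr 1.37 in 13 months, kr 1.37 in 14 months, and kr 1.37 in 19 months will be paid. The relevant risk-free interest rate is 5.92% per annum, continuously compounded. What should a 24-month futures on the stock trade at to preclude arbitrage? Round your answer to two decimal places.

kr 277.09

PV(dividends) I = 1.37·e^(−0.0592·13/12) + 1.37·e^(−0.0592·14/12) + 1.37·e^(−0.0592·19/12)
I = 1.2849 + 1.2786 + 1.2474 = 3.8109
F = (S − I)·e^(rT) = (249.96 − 3.8109) · e^(0.0592·24/12)
= 246.1491 · e^0.118400 = 246.1491 × 1.125694 = kr 277.09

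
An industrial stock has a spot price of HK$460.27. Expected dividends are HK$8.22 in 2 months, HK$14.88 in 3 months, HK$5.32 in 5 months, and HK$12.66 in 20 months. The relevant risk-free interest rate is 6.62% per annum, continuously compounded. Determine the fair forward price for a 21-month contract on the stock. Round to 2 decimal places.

HK$472.70

PV(dividends) I = 8.22·e^(−0.0662·2/12) + 14.88·e^(−0.0662·3/12) + 5.32·e^(−0.0662·5/12) + 12.66·e^(−0.0662·20/12)
I = 8.1298 + 14.6358 + 5.1753 + 11.3375 = 39.2784
F = (S − I)·e^(rT) = (460.27 − 39.2784) · e^(0.0662·21/12)
= 420.9916 · e^0.115850 = 420.9916 × 1.122827 = HK$472.70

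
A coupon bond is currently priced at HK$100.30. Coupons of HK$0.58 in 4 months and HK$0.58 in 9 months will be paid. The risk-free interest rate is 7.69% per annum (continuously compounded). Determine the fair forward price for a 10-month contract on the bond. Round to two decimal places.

PV(coupons) I = 0.58·e^(−0.0769·4/12) + 0.58·e^(−0.0769·9/12)
I = 0.5653 + 0.5475 = 1.1128
F = (S − I)·e^(rT) = (100.30 − 1.1128) · e^(0.0769·10/12)
= 99.1872 · e^0.064083 = 99.1872 × 1.066181 = HK$105.75

HK$105.75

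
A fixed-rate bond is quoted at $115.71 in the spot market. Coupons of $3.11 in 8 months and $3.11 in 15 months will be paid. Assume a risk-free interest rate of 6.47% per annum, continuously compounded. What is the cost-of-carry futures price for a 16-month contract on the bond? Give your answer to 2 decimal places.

PV(coupons) I = 3.11·e^(−0.0647·8/12) + 3.11·e^(−0.0647·15/12)
I = 2.9787 + 2.8684 = 5.8471
F = (S − I)·e^(rT) = (115.71 − 5.8471) · e^(0.0647·16/12)
= 109.8629 · e^0.086267 = 109.8629 × 1.090097 = $119.76

$119.76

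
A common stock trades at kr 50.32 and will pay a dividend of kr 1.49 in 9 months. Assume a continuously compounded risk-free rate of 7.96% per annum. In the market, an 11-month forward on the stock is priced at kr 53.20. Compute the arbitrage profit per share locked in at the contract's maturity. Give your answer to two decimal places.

PV(dividends) I = 1.49·e^(−0.0796·9/12) = 1.4037
Fair forward F* = (S − I)·e^(rT) = (50.32 − 1.4037)·e^0.072967 = 48.9163 × 1.075695 = 52.6190
Market kr 53.20 > fair 52.6190: forward overpriced → cash-and-carry (borrow at r, buy the stock and collect the dividends, short the forward).
Profit at T = |F_mkt − F*| = |53.20 − 52.6190| = kr 0.58 per share

kr 0.58 per share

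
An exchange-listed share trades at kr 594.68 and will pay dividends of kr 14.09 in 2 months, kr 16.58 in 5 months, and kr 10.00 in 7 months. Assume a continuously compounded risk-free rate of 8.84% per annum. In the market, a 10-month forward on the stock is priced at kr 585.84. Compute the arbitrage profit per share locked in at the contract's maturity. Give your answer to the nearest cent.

kr 11.93 per share

PV(dividends) I = 14.09·e^(−0.0884·2/12) + 16.58·e^(−0.0884·5/12) + 10.00·e^(−0.0884·7/12) = 39.3617
Fair forward F* = (S − I)·e^(rT) = (594.68 − 39.3617)·e^0.073667 = 555.3183 × 1.076448 = 597.7713
Market kr 585.84 < fair 597.7713: forward underpriced → reverse cash-and-carry (short the stock, invest proceeds at r, pay the dividends, go long the forward).
Profit at T = |F_mkt − F*| = |585.84 − 597.7713| = kr 11.93 per share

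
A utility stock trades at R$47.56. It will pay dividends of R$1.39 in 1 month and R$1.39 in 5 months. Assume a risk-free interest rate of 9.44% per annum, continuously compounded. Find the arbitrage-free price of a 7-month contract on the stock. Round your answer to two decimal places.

PV(dividends) I = 1.39·e^(−0.0944·1/12) + 1.39·e^(−0.0944·5/12)
I = 1.3791 + 1.3364 = 2.7155
F = (S − I)·e^(rT) = (47.56 − 2.7155) · e^(0.0944·7/12)
= 44.8445 · e^0.055067 = 44.8445 × 1.056611 = R$47.38

R$47.38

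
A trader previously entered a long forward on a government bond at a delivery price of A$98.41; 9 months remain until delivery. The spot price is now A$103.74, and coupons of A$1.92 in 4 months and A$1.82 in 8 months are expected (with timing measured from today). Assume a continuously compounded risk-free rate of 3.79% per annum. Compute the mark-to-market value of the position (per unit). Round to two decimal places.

PV(remaining coupons) I = 1.92·e^(−0.0379·4/12) + 1.82·e^(−0.0379·8/12) = 3.6705
Current forward F = (S − I)·e^(rT) = (103.74 − 3.6705)·e^(0.0379·9/12) = 100.0695 × 1.028833 = 102.9548
Value (long) = (F − K)·e^(−rT) = (102.9548 − 98.41) × 0.971975 = 4.4174
Value = A$4.42

A$4.42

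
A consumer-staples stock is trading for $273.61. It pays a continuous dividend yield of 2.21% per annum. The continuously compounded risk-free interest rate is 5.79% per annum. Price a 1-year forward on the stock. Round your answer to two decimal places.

F = S·e^((r − q)T) = 273.61 · e^((0.0579 − 0.0221) × 1)
= 273.61 · e^0.035800 = 273.61 × 1.036449
F = $283.58

$283.58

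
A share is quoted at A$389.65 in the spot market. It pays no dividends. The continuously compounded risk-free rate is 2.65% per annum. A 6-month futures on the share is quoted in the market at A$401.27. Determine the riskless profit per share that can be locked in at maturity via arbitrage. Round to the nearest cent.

Fair futures: F* = S·e^(carry·T), with carry = r = 0.0265
F* = 389.65 · e^(0.0265 × 6/12) = 389.65 · e^0.013250 = 389.65 × 1.013338 = A$394.8472
Market A$401.27 > fair A$394.8472: forward overpriced → cash-and-carry (buy spot, short the forward).
At maturity, profit = |F_mkt − F*| = |401.27 − 394.8472| = A$6.42 per share

A$6.42 per share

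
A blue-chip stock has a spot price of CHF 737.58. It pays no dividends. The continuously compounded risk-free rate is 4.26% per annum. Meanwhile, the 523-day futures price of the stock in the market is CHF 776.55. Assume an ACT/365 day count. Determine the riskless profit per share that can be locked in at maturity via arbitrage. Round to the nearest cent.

CHF 7.45 per share

Fair futures: F* = S·e^(carry·T), with carry = r = 0.0426
F* = 737.58 · e^(0.0426 × 523/365) = 737.58 · e^0.061041 = 737.58 × 1.062942 = CHF 784.0048
Market CHF 776.55 < fair CHF 784.0048: forward underpriced → reverse cash-and-carry (short spot, go long the forward).
At maturity, profit = |F_mkt − F*| = |776.55 − 784.0048| = CHF 7.45 per share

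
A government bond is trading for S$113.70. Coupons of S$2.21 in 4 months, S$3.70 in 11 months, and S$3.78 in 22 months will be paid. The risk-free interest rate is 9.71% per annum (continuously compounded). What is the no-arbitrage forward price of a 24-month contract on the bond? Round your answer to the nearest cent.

S$127.52

PV(coupons) I = 2.21·e^(−0.0971·4/12) + 3.70·e^(−0.0971·11/12) + 3.78·e^(−0.0971·22/12)
I = 2.1396 + 3.3849 + 3.1636 = 8.6881
F = (S − I)·e^(rT) = (113.70 − 8.6881) · e^(0.0971·24/12)
= 105.0119 · e^0.194200 = 105.0119 × 1.214339 = S$127.52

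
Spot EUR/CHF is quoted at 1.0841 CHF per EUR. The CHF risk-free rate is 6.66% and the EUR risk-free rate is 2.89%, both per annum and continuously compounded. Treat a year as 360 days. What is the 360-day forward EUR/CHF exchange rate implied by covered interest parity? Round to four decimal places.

F = S·e^((r_CHF − r_EUR)T) = 1.0841 · e^((0.0666 − 0.0289) × 360/360)
= 1.0841 · e^0.037700 = 1.0841 × 1.038420
F = 1.1258 CHF per EUR

1.1258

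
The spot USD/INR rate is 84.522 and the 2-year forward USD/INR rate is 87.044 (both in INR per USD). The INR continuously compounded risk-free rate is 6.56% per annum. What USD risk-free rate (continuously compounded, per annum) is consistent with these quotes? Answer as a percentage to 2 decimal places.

5.09%

F = S·e^((r_INR − r_USD)T) ⇒ r_USD = r_INR − ln(F/S)/T
ln(87.044/84.522) = 0.029402; /(2) = 0.014701
r_USD = 0.0656 − 0.014701 = 0.050899
r_USD = 5.09%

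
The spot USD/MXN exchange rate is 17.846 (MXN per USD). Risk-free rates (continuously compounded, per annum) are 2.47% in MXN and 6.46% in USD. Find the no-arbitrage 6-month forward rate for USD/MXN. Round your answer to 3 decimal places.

F = S·e^((r_MXN − r_USD)T) = 17.846 · e^((0.0247 − 0.0646) × 6/12)
= 17.846 · e^-0.019950 = 17.846 × 0.980248
F = 17.494 MXN per USD

17.494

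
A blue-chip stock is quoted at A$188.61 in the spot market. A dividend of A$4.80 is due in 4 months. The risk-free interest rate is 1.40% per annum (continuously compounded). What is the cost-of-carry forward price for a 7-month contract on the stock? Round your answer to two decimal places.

A$185.34

PV(dividends) I = 4.80·e^(−0.0140·4/12)
I = 4.7777
F = (S − I)·e^(rT) = (188.61 − 4.7777) · e^(0.0140·7/12)
= 183.8323 · e^0.008167 = 183.8323 × 1.008200 = A$185.34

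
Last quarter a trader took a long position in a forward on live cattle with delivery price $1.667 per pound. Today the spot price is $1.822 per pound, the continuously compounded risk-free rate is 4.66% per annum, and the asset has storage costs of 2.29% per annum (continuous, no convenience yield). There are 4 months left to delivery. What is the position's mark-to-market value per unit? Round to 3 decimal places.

$0.195 per pound

Current fair forward for the remaining 4 months: F = S·e^((r + u)·T), (r + u) = 0.0466 + 0.0229 = 0.0695
F = 1.822 · e^(0.0695 × 4/12) = 1.822 × 1.023437 = 1.8647
Value of long forward = (F − K)·e^(−rT) = (1.8647 − 1.667) · e^(−0.0466·4/12)
= 0.1977 × 0.984587 = 0.195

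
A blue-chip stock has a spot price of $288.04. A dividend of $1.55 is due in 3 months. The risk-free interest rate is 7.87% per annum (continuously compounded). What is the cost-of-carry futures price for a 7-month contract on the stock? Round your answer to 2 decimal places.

$299.98

PV(dividends) I = 1.55·e^(−0.0787·3/12)
I = 1.5198
F = (S − I)·e^(rT) = (288.04 − 1.5198) · e^(0.0787·7/12)
= 286.5202 · e^0.045908 = 286.5202 × 1.046978 = $299.98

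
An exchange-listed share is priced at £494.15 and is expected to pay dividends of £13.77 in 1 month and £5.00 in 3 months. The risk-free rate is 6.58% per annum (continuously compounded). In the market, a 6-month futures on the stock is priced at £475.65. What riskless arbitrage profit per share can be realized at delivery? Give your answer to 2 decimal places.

£15.79 per share

PV(dividends) I = 13.77·e^(−0.0658·1/12) + 5.00·e^(−0.0658·3/12) = 18.6131
Fair futures F* = (S − I)·e^(rT) = (494.15 − 18.6131)·e^0.032900 = 475.5369 × 1.033447 = 491.4422
Market £475.65 < fair 491.4422: forward underpriced → reverse cash-and-carry (short the stock, invest proceeds at r, pay the dividends, go long the forward).
Profit at T = |F_mkt − F*| = |475.65 − 491.4422| = £15.79 per share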